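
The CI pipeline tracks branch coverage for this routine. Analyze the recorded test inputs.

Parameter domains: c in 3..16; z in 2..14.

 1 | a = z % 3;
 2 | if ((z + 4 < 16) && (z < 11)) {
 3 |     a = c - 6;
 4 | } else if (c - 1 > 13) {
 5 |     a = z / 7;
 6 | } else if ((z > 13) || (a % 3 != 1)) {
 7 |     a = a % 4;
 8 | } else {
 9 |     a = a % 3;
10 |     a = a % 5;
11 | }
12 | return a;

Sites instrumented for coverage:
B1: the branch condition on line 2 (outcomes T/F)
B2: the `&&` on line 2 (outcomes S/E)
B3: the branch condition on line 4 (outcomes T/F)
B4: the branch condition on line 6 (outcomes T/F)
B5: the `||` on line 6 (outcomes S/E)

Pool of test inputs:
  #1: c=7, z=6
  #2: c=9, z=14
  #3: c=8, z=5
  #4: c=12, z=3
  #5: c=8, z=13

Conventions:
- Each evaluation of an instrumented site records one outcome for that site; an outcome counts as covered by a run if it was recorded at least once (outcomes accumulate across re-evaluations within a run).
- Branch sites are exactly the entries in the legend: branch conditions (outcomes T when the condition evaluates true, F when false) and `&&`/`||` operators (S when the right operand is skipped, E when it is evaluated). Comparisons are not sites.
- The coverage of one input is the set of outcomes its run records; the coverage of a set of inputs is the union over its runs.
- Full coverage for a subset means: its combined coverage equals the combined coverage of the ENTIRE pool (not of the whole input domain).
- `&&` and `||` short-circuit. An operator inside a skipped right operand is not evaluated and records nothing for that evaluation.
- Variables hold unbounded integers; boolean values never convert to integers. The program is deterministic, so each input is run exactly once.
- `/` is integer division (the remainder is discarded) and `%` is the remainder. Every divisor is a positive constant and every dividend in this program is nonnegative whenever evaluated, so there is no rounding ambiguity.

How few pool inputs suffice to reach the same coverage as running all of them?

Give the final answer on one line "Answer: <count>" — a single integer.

test 1 (c=7, z=6) fires B2->E, B1->T; hits B1=T, B2=E
test 2 (c=9, z=14) fires B2->S, B1->F, B3->F, B5->S, B4->T; hits B1=F, B2=S, B3=F, B4=T, B5=S
test 3 (c=8, z=5) fires B2->E, B1->T; hits B1=T, B2=E
test 4 (c=12, z=3) fires B2->E, B1->T; hits B1=T, B2=E
test 5 (c=8, z=13) fires B2->S, B1->F, B3->F, B5->E, B4->F; hits B1=F, B2=S, B3=F, B4=F, B5=E
together the pool reaches 9 outcomes: B1=T, B1=F, B2=S, B2=E, B3=F, B4=T, B4=F, B5=S, B5=E
no size-1 subset reaches all 9 outcomes (best union: 5/9)
no size-2 subset reaches all 9 outcomes (best union: 7/9)
size 3: inputs {1, 2, 5} cover all 9 outcomes, and no lexicographically smaller subset of this size does

Answer: 3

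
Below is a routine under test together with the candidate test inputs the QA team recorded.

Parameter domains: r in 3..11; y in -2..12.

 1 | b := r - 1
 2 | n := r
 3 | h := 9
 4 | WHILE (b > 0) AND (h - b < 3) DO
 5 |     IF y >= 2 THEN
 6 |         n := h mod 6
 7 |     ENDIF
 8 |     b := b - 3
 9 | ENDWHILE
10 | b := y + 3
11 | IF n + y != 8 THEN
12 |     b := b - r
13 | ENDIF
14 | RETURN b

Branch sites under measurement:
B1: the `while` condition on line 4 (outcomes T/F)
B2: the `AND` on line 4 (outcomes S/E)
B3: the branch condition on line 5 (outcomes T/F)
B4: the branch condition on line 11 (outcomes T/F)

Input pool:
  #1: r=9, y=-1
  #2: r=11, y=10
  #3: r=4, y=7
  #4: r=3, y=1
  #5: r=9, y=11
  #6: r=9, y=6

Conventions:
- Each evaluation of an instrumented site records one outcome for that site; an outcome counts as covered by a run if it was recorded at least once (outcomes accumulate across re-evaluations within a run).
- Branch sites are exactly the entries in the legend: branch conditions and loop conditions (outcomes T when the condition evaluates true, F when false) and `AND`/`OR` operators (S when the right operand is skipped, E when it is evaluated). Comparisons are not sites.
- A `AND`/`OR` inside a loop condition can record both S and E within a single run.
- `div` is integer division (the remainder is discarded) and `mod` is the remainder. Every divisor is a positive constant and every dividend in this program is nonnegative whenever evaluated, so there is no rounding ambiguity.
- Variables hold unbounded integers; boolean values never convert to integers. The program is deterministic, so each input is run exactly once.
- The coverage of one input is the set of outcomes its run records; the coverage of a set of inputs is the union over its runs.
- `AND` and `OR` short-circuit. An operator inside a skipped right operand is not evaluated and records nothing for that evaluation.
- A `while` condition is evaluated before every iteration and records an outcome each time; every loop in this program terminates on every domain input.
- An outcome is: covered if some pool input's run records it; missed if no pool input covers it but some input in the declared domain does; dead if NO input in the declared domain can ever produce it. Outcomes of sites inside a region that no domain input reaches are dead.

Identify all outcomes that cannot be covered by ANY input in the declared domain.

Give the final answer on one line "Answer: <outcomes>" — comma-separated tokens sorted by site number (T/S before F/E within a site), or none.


checking every outcome against all 135 domain inputs:
  B2=S: zero occurrences over every domain input -> dead
  reachable outcomes have witnesses, e.g. B1=T (e.g. r=8, y=-2), B1=F (e.g. r=3, y=-2), B2=E (e.g. r=3, y=-2), B3=T (e.g. r=8, y=2)
Answer: B2=S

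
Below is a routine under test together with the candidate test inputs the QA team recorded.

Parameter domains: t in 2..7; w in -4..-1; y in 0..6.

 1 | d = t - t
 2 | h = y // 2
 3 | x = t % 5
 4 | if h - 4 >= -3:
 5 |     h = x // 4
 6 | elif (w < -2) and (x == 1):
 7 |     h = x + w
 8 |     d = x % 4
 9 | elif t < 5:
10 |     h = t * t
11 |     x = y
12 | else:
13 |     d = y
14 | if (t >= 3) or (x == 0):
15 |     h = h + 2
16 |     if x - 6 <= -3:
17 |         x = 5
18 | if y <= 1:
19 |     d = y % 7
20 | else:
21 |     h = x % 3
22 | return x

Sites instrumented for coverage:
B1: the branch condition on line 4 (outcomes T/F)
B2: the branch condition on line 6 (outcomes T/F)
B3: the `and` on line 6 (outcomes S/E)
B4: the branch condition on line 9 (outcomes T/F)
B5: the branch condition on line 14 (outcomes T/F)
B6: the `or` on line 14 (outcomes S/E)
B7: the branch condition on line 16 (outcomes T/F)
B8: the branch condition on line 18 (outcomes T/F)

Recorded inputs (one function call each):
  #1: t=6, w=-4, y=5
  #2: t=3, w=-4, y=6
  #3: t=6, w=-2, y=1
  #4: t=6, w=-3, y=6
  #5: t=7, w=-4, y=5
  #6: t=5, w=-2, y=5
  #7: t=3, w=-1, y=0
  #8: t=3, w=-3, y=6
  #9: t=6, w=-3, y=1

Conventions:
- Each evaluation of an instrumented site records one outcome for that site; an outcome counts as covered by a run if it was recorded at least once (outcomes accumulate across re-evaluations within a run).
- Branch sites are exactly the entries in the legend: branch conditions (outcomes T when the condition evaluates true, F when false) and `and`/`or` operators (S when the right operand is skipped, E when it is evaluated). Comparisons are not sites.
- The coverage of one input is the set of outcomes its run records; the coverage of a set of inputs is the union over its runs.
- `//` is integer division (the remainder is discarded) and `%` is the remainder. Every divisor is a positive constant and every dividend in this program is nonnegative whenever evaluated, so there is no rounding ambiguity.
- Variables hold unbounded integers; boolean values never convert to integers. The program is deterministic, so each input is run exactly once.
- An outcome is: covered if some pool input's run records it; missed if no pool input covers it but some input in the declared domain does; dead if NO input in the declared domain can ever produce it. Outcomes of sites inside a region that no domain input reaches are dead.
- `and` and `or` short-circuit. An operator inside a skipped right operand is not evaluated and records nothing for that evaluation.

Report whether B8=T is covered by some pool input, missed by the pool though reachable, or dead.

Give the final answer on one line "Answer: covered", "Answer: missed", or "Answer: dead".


B8=T is recorded by pool input(s) 3, 7, 9 -> covered
Answer: covered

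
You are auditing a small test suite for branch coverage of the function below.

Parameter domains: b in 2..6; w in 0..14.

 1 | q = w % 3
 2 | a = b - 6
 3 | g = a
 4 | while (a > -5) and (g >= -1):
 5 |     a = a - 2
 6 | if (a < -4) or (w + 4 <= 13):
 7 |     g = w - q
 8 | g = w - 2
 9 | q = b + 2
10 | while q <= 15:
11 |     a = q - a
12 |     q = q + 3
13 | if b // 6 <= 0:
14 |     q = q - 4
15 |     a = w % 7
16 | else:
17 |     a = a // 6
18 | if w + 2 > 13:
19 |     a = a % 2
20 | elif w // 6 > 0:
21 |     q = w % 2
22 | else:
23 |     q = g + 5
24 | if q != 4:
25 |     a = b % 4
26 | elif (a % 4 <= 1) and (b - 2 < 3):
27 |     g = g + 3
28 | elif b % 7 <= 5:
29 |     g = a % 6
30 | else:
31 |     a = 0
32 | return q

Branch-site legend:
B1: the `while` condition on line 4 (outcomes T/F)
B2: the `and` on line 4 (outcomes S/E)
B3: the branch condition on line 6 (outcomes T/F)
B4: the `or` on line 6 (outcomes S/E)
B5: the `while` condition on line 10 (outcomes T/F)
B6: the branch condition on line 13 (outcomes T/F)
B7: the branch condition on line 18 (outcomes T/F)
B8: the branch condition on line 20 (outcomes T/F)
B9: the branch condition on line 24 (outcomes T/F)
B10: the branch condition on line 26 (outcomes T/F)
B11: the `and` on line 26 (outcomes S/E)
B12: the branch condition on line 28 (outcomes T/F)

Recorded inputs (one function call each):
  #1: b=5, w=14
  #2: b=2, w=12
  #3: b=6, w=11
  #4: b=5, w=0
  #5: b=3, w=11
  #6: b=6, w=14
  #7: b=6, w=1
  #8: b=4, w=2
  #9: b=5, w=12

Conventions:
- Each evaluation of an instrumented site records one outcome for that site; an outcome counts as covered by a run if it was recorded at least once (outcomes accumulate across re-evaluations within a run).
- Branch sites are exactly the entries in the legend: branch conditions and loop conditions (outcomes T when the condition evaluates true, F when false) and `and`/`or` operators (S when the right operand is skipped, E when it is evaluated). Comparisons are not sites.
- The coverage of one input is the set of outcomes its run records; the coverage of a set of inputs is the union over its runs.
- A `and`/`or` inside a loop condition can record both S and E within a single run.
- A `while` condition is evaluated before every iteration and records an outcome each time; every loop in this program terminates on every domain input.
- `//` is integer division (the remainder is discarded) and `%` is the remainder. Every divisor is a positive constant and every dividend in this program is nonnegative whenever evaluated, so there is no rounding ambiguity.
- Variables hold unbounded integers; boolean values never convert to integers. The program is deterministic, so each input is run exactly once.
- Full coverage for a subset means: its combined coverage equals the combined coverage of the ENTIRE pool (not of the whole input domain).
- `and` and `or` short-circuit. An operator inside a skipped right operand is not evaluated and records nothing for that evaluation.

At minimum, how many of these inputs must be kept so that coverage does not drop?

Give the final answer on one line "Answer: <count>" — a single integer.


input #1 (b=5, w=14): events B2->E, B1->T, B2->E, B1->T, B2->S, B1->F, B4->S, B3->T, B5->T, B5->T, B5->T, B5->F, B6->T, B7->T, ...; covers B1=T, B1=F, B2=S, B2=E, B3=T, B4=S, B5=T, B5=F, B6=T, B7=T, B9=T
input #2 (b=2, w=12): events B2->E, B1->F, B4->E, B3->F, B5->T, B5->T, B5->T, B5->T, B5->F, B6->T, B7->T, B9->T; covers B1=F, B2=E, B3=F, B4=E, B5=T, B5=F, B6=T, B7=T, B9=T
input #3 (b=6, w=11): events B2->E, B1->T, B2->E, B1->T, B2->E, B1->T, B2->S, B1->F, B4->S, B3->T, B5->T, B5->T, B5->T, B5->F, ...; covers B1=T, B1=F, B2=S, B2=E, B3=T, B4=S, B5=T, B5=F, B6=F, B7=F, B8=T, B9=T
input #4 (b=5, w=0): events B2->E, B1->T, B2->E, B1->T, B2->S, B1->F, B4->S, B3->T, B5->T, B5->T, B5->T, B5->F, B6->T, B7->F, ...; covers B1=T, B1=F, B2=S, B2=E, B3=T, B4=S, B5=T, B5=F, B6=T, B7=F, B8=F, B9=T
input #5 (b=3, w=11): events B2->E, B1->F, B4->E, B3->F, B5->T, B5->T, B5->T, B5->T, B5->F, B6->T, B7->F, B8->T, B9->T; covers B1=F, B2=E, B3=F, B4=E, B5=T, B5=F, B6=T, B7=F, B8=T, B9=T
input #6 (b=6, w=14): events B2->E, B1->T, B2->E, B1->T, B2->E, B1->T, B2->S, B1->F, B4->S, B3->T, B5->T, B5->T, B5->T, B5->F, ...; covers B1=T, B1=F, B2=S, B2=E, B3=T, B4=S, B5=T, B5=F, B6=F, B7=T, B9=T
input #7 (b=6, w=1): events B2->E, B1->T, B2->E, B1->T, B2->E, B1->T, B2->S, B1->F, B4->S, B3->T, B5->T, B5->T, B5->T, B5->F, ...; covers B1=T, B1=F, B2=S, B2=E, B3=T, B4=S, B5=T, B5=F, B6=F, B7=F, B8=F, B9=F, B10=F, B11=S, B12=F
input #8 (b=4, w=2): events B2->E, B1->F, B4->E, B3->T, B5->T, B5->T, B5->T, B5->T, B5->F, B6->T, B7->F, B8->F, B9->T; covers B1=F, B2=E, B3=T, B4=E, B5=T, B5=F, B6=T, B7=F, B8=F, B9=T
input #9 (b=5, w=12): events B2->E, B1->T, B2->E, B1->T, B2->S, B1->F, B4->S, B3->T, B5->T, B5->T, B5->T, B5->F, B6->T, B7->T, ...; covers B1=T, B1=F, B2=S, B2=E, B3=T, B4=S, B5=T, B5=F, B6=T, B7=T, B9=T
pool-wide coverage (21 outcomes): B1=T, B1=F, B2=S, B2=E, B3=T, B3=F, B4=S, B4=E, B5=T, B5=F, B6=T, B6=F, B7=T, B7=F, B8=T, B8=F, B9=T, B9=F, B10=F, B11=S, B12=F
every size-1 subset falls short of the 21 outcomes (best: 15/21)
every size-2 subset falls short of the 21 outcomes (best: 20/21)
at size 3, {1, 5, 7} reaches all 21 outcomes; every lexicographically earlier size-3 subset fails
Answer: 3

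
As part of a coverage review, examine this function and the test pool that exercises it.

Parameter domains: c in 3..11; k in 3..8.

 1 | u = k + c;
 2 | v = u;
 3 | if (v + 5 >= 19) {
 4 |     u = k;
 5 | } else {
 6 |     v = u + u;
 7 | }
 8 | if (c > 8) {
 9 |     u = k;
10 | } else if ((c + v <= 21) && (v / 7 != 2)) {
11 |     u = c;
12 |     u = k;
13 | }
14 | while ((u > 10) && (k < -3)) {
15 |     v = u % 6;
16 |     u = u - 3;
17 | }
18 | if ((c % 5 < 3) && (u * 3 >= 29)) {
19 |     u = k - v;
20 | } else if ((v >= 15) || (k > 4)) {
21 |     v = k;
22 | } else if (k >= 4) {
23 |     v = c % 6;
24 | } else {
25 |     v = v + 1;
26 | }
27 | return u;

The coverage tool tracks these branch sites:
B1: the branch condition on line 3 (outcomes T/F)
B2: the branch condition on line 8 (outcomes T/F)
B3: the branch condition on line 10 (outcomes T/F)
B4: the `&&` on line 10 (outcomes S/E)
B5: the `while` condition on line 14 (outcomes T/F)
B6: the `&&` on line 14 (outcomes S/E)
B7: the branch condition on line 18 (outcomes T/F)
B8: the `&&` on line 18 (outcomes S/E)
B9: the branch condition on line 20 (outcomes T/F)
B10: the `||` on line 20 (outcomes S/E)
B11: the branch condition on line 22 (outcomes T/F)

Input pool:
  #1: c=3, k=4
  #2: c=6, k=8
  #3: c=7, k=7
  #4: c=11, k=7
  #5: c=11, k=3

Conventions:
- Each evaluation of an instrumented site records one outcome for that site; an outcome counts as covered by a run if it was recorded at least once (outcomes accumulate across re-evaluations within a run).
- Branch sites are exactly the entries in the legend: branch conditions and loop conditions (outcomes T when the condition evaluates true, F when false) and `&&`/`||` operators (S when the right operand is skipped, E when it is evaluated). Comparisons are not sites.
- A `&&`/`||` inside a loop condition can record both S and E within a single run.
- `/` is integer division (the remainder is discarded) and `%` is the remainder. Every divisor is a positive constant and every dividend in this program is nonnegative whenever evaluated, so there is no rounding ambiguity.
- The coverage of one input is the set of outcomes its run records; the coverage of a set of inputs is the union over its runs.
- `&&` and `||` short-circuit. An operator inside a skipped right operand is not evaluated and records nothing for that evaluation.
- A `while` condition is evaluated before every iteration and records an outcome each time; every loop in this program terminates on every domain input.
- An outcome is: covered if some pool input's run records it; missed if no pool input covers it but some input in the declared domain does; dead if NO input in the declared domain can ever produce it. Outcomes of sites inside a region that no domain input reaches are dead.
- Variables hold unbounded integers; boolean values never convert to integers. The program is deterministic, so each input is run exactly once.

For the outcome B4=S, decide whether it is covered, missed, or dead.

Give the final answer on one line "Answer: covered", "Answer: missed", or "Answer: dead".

no pool input records B4=S
but domain input (c=3, k=7) does record it -> reachable, so missed

Answer: missed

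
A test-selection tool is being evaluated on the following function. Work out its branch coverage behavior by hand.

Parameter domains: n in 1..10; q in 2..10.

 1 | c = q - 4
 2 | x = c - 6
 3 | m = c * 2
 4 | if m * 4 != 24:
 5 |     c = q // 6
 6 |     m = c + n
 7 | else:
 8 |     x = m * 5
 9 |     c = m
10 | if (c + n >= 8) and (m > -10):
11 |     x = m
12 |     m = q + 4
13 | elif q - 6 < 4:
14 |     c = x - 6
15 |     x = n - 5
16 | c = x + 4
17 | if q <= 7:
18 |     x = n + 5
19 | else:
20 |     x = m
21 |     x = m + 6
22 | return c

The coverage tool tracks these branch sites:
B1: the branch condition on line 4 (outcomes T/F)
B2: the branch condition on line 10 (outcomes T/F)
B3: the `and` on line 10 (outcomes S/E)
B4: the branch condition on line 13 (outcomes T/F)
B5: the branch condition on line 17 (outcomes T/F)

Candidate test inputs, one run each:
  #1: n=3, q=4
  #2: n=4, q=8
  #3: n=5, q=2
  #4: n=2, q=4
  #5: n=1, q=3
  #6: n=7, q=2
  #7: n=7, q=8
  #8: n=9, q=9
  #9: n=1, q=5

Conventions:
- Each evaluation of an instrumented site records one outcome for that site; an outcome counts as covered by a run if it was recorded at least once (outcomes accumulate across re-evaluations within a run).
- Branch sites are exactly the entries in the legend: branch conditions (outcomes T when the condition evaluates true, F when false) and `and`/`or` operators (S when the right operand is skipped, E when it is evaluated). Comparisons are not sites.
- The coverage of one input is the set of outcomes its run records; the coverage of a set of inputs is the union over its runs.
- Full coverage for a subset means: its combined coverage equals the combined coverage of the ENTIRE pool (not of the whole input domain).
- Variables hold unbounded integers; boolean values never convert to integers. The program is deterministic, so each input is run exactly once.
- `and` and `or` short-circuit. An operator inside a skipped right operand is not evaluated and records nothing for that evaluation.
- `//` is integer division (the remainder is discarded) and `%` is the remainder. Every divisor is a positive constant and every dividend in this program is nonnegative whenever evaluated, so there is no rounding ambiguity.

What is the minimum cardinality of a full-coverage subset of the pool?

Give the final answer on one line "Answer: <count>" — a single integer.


run #1 (n=3, q=4) records B1=T, B2=F, B3=S, B4=T, B5=T
run #2 (n=4, q=8) records B1=T, B2=F, B3=S, B4=T, B5=F
run #3 (n=5, q=2) records B1=T, B2=F, B3=S, B4=T, B5=T
run #4 (n=2, q=4) records B1=T, B2=F, B3=S, B4=T, B5=T
run #5 (n=1, q=3) records B1=T, B2=F, B3=S, B4=T, B5=T
run #6 (n=7, q=2) records B1=T, B2=F, B3=S, B4=T, B5=T
run #7 (n=7, q=8) records B1=T, B2=T, B3=E, B5=F
run #8 (n=9, q=9) records B1=T, B2=T, B3=E, B5=F
run #9 (n=1, q=5) records B1=T, B2=F, B3=S, B4=T, B5=T
together the pool reaches 8 outcomes: B1=T, B2=T, B2=F, B3=S, B3=E, B4=T, B5=T, B5=F
checked all size-1 subsets: none covers 8 outcomes (max 5/8)
size 2: inputs {1, 7} cover all 8 outcomes, and no lexicographically smaller subset of this size does
Answer: 2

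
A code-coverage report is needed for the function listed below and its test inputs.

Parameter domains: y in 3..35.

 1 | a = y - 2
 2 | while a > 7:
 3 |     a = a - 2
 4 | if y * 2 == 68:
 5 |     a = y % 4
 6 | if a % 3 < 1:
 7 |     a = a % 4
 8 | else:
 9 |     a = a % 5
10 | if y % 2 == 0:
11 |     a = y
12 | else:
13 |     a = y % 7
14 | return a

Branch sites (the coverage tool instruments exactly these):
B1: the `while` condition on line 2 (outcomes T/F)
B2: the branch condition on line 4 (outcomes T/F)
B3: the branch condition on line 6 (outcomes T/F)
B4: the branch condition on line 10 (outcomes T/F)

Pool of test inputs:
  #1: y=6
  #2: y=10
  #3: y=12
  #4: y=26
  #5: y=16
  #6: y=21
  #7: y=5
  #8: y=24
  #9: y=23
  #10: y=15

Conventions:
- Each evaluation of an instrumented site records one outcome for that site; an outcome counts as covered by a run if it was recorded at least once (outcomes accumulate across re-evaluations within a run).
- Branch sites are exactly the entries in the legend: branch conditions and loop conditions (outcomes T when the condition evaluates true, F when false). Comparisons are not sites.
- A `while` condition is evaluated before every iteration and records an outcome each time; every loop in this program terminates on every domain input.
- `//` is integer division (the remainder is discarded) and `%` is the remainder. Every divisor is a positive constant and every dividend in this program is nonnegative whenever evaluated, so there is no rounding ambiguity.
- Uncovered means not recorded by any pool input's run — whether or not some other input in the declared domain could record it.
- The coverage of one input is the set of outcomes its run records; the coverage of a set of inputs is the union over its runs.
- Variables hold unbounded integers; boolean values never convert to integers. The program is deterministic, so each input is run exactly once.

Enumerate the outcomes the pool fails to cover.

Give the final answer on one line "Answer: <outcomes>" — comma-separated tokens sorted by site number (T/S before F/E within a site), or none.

run #1 (y=6) runs B1->F, B2->F, B3->F, B4->T; records B1=F, B2=F, B3=F, B4=T
run #2 (y=10) runs B1->T, B1->F, B2->F, B3->T, B4->T; records B1=T, B1=F, B2=F, B3=T, B4=T
run #3 (y=12) runs B1->T, B1->T, B1->F, B2->F, B3->T, B4->T; records B1=T, B1=F, B2=F, B3=T, B4=T
run #4 (y=26) runs B1->T, B1->T, B1->T, B1->T, B1->T, B1->T, B1->T, B1->T, B1->T, B1->F, B2->F, B3->T, B4->T; records B1=T, B1=F, B2=F, B3=T, B4=T
run #5 (y=16) runs B1->T, B1->T, B1->T, B1->T, B1->F, B2->F, B3->T, B4->T; records B1=T, B1=F, B2=F, B3=T, B4=T
run #6 (y=21) runs B1->T, B1->T, B1->T, B1->T, B1->T, B1->T, B1->F, B2->F, B3->F, B4->F; records B1=T, B1=F, B2=F, B3=F, B4=F
run #7 (y=5) runs B1->F, B2->F, B3->T, B4->F; records B1=F, B2=F, B3=T, B4=F
run #8 (y=24) runs B1->T, B1->T, B1->T, B1->T, B1->T, B1->T, B1->T, B1->T, B1->F, B2->F, B3->T, B4->T; records B1=T, B1=F, B2=F, B3=T, B4=T
run #9 (y=23) runs B1->T, B1->T, B1->T, B1->T, B1->T, B1->T, B1->T, B1->F, B2->F, B3->F, B4->F; records B1=T, B1=F, B2=F, B3=F, B4=F
run #10 (y=15) runs B1->T, B1->T, B1->T, B1->F, B2->F, B3->F, B4->F; records B1=T, B1=F, B2=F, B3=F, B4=F
union over the pool: B1=T, B1=F, B2=F, B3=T, B3=F, B4=T, B4=F
uncovered (1 of 8): B2=T

Answer: B2=T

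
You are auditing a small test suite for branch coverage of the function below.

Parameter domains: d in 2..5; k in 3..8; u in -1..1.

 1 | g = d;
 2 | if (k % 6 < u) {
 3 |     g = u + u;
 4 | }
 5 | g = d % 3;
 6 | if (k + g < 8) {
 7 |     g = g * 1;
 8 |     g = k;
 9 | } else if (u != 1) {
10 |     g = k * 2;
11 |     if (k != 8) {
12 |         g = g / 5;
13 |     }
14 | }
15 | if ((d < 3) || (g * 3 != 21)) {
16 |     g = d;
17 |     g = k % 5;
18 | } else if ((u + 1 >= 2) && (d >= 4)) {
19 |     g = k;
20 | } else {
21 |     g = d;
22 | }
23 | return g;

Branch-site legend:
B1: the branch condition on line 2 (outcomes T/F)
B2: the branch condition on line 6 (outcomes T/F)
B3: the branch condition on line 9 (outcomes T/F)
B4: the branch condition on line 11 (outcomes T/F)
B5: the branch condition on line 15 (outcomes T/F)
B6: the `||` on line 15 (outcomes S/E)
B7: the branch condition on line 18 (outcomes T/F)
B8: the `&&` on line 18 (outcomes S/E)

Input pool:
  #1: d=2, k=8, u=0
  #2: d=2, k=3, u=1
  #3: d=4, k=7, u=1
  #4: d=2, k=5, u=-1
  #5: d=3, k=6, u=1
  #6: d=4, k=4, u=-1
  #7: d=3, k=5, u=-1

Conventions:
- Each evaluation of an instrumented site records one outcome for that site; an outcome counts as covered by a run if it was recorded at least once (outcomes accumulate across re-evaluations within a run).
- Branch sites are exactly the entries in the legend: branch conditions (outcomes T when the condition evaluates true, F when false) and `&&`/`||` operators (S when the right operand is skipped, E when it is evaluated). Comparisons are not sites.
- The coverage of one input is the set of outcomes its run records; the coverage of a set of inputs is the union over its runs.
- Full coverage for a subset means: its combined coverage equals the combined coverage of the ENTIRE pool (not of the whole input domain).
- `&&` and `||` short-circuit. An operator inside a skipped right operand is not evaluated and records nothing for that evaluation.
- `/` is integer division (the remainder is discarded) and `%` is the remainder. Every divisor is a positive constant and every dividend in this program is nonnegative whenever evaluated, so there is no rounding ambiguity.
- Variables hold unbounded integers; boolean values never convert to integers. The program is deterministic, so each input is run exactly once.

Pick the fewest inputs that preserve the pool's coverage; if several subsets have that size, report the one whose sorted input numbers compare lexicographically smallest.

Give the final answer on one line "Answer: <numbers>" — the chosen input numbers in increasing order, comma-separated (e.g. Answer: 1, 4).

input #1, d=2, k=8, u=0: events B1->F, B2->F, B3->T, B4->F, B6->S, B5->T; outcomes B1=F, B2=F, B3=T, B4=F, B5=T, B6=S
input #2, d=2, k=3, u=1: events B1->F, B2->T, B6->S, B5->T; outcomes B1=F, B2=T, B5=T, B6=S
input #3, d=4, k=7, u=1: events B1->F, B2->F, B3->F, B6->E, B5->T; outcomes B1=F, B2=F, B3=F, B5=T, B6=E
input #4, d=2, k=5, u=-1: events B1->F, B2->T, B6->S, B5->T; outcomes B1=F, B2=T, B5=T, B6=S
input #5, d=3, k=6, u=1: events B1->T, B2->T, B6->E, B5->T; outcomes B1=T, B2=T, B5=T, B6=E
input #6, d=4, k=4, u=-1: events B1->F, B2->T, B6->E, B5->T; outcomes B1=F, B2=T, B5=T, B6=E
input #7, d=3, k=5, u=-1: events B1->F, B2->T, B6->E, B5->T; outcomes B1=F, B2=T, B5=T, B6=E
together the pool reaches 10 outcomes: B1=T, B1=F, B2=T, B2=F, B3=T, B3=F, B4=F, B5=T, B6=S, B6=E
every size-1 subset falls short of the 10 outcomes (best: 6/10)
every size-2 subset falls short of the 10 outcomes (best: 9/10)
at size 3, {1, 3, 5} reaches all 10 outcomes; every lexicographically earlier size-3 subset fails

Answer: 1, 3, 5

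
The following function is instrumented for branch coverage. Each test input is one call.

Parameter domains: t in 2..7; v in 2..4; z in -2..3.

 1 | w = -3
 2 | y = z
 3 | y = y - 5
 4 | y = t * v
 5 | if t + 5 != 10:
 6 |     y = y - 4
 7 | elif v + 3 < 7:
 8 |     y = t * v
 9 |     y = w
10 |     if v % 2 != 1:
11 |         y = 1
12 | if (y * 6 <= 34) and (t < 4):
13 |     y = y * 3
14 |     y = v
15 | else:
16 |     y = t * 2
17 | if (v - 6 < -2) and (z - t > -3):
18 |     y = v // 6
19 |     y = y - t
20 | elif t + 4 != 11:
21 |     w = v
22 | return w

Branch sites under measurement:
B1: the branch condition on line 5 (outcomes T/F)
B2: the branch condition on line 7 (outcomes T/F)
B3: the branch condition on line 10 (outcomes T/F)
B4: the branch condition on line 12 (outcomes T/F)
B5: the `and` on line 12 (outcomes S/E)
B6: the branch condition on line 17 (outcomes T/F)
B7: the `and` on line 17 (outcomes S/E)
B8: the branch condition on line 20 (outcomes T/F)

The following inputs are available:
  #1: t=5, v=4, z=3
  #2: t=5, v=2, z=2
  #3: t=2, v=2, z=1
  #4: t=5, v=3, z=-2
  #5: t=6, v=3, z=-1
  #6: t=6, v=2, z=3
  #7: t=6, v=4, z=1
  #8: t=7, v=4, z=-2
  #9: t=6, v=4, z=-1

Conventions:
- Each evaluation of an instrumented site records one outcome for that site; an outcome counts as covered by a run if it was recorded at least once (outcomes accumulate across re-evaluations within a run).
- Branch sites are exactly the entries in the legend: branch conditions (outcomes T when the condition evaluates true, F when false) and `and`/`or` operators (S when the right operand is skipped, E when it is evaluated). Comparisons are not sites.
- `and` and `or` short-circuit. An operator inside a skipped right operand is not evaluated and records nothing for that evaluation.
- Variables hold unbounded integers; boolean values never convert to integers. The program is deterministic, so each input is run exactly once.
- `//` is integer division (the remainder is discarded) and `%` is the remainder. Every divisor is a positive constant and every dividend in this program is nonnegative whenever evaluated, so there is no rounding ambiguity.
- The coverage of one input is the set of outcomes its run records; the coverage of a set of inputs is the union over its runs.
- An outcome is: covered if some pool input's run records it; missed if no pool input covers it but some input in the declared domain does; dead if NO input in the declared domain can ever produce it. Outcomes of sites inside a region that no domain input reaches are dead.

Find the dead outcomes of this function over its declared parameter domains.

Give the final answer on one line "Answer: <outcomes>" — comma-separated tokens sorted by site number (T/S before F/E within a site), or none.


sweeping the full domain (108 inputs) for each outcome:
  reachable outcomes have witnesses, e.g. B1=T (e.g. t=2, v=2, z=-2), B1=F (e.g. t=5, v=2, z=-2), B2=T (e.g. t=5, v=2, z=-2), B2=F (e.g. t=5, v=4, z=-2)
Answer: none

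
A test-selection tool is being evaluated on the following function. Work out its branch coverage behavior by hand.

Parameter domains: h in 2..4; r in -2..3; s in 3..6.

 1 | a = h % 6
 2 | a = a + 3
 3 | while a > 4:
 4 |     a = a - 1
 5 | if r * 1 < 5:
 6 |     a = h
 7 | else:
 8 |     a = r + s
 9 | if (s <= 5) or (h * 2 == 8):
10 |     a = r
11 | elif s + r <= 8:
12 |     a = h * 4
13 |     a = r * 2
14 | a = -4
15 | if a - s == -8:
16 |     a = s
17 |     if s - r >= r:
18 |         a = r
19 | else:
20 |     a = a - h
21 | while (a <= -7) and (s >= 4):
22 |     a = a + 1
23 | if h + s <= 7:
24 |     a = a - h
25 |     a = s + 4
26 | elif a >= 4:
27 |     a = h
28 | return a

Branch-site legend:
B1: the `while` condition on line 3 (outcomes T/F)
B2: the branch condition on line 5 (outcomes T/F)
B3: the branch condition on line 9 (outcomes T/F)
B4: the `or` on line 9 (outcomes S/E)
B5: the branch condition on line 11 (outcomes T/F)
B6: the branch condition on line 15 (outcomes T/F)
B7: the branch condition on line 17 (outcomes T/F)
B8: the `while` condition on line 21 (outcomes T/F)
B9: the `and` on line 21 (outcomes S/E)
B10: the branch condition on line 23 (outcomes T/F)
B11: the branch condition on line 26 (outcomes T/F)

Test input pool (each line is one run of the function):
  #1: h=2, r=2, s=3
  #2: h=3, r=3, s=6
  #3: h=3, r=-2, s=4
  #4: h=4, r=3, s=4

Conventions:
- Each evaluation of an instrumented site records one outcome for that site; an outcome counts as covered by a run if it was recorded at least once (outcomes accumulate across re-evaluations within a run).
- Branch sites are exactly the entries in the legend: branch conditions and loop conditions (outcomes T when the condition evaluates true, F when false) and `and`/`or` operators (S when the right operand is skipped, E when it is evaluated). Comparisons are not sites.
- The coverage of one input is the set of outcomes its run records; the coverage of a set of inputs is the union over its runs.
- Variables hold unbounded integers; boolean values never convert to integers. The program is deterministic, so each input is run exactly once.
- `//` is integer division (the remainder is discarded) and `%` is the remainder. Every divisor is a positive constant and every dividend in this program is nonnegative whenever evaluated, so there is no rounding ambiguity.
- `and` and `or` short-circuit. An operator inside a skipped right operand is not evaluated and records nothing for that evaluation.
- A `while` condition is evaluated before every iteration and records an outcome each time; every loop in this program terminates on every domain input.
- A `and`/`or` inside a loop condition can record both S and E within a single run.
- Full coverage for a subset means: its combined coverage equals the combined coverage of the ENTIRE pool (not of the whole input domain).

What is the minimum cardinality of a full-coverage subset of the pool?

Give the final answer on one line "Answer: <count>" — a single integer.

#1 (h=2, r=2, s=3) -> B1->T, B1->F, B2->T, B4->S, B3->T, B6->F, B9->S, B8->F, B10->T; covered: B1=T, B1=F, B2=T, B3=T, B4=S, B6=F, B8=F, B9=S, B10=T
#2 (h=3, r=3, s=6) -> B1->T, B1->T, B1->F, B2->T, B4->E, B3->F, B5->F, B6->F, B9->E, B8->T, B9->S, B8->F, B10->F, B11->F; covered: B1=T, B1=F, B2=T, B3=F, B4=E, B5=F, B6=F, B8=T, B8=F, B9=S, B9=E, B10=F, B11=F
#3 (h=3, r=-2, s=4) -> B1->T, B1->T, B1->F, B2->T, B4->S, B3->T, B6->T, B7->T, B9->S, B8->F, B10->T; covered: B1=T, B1=F, B2=T, B3=T, B4=S, B6=T, B7=T, B8=F, B9=S, B10=T
#4 (h=4, r=3, s=4) -> B1->T, B1->T, B1->T, B1->F, B2->T, B4->S, B3->T, B6->T, B7->F, B9->S, B8->F, B10->F, B11->T; covered: B1=T, B1=F, B2=T, B3=T, B4=S, B6=T, B7=F, B8=F, B9=S, B10=F, B11=T
the full pool covers 20 outcomes: B1=T, B1=F, B2=T, B3=T, B3=F, B4=S, B4=E, B5=F, B6=T, B6=F, B7=T, B7=F, B8=T, B8=F, B9=S, B9=E, B10=T, B10=F, B11=T, B11=F
size 1 is not enough: best union over all size-1 subsets is 13/20
size 2 is not enough: best union over all size-2 subsets is 18/20
the canonical winner is {2, 3, 4}: size 3, full 20-outcome coverage, earliest index list among size-3 covers

Answer: 3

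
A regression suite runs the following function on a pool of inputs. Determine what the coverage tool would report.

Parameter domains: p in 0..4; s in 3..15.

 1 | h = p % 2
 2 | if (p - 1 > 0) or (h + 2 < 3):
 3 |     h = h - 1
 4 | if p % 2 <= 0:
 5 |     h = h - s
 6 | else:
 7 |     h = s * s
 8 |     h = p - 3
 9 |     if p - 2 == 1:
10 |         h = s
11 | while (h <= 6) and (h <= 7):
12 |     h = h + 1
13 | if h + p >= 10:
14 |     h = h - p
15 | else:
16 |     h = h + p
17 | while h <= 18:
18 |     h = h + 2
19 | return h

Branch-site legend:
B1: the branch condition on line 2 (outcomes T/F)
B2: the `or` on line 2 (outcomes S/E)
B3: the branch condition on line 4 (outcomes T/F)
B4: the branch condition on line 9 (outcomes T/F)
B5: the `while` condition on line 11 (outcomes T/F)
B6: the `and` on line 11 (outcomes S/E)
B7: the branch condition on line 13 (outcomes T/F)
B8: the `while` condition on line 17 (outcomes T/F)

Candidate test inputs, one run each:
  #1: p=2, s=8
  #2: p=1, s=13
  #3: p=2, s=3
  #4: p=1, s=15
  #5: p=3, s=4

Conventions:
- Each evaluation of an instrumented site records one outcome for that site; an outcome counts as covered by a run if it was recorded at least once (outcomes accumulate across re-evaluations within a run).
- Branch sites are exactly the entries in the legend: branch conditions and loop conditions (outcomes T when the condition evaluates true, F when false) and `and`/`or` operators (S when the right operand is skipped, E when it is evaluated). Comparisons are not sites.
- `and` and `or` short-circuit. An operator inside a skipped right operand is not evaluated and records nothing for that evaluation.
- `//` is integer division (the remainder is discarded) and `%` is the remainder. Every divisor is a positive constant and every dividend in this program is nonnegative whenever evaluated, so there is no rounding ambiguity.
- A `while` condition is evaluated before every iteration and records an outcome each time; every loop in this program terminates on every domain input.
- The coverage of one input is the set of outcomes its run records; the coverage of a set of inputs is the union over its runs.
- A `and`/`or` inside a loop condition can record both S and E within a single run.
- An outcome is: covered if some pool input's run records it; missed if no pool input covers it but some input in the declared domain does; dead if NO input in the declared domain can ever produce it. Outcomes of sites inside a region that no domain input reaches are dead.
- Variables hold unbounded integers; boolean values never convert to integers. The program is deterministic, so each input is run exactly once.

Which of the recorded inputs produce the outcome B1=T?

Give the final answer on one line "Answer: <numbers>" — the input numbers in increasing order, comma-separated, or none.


input #1 (p=2, s=8): covers B1=T
input #2 (p=1, s=13): misses B1=T
input #3 (p=2, s=3): covers B1=T
input #4 (p=1, s=15): misses B1=T
input #5 (p=3, s=4): covers B1=T
Answer: 1, 3, 5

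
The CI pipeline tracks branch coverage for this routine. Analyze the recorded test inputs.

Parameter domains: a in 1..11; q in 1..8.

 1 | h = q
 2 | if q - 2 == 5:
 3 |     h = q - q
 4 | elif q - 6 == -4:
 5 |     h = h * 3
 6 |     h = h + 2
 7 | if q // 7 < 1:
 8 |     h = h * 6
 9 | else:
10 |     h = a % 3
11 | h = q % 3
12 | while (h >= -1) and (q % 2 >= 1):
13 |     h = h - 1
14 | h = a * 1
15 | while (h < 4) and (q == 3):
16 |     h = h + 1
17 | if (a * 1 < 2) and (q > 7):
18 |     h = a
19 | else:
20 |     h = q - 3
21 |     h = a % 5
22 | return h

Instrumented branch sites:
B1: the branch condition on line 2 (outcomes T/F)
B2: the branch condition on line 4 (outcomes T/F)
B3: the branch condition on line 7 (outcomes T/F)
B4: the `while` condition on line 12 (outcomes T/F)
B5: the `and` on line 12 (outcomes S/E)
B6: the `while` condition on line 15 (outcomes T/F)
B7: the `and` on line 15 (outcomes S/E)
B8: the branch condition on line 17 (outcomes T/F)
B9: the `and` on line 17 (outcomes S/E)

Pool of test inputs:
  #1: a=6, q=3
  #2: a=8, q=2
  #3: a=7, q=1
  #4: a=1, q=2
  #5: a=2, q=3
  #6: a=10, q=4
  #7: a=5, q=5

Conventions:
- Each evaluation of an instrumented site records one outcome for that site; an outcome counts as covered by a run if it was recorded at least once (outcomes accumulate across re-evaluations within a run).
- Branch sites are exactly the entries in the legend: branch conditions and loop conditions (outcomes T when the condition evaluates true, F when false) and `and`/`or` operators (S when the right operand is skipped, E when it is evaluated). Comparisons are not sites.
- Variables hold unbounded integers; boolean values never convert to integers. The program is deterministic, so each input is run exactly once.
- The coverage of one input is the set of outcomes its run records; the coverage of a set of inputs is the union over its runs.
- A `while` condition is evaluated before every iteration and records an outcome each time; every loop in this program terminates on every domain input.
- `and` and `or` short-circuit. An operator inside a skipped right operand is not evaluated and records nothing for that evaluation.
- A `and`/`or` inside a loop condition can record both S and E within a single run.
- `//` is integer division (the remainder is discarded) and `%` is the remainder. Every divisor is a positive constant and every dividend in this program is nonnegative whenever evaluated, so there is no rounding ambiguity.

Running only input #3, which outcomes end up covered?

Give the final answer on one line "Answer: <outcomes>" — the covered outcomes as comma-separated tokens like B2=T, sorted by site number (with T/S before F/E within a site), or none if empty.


Running input #3 (a=7, q=1), event by event:
  B1->F, B2->F, B3->T, B5->E, B4->T, B5->E, B4->T, B5->E, B4->T, B5->S
  B4->F, B7->S, B6->F, B9->S, B8->F
distinct outcomes covered: B1=F, B2=F, B3=T, B4=T, B4=F, B5=S, B5=E, B6=F, B7=S, B8=F, B9=S
Answer: B1=F, B2=F, B3=T, B4=T, B4=F, B5=S, B5=E, B6=F, B7=S, B8=F, B9=S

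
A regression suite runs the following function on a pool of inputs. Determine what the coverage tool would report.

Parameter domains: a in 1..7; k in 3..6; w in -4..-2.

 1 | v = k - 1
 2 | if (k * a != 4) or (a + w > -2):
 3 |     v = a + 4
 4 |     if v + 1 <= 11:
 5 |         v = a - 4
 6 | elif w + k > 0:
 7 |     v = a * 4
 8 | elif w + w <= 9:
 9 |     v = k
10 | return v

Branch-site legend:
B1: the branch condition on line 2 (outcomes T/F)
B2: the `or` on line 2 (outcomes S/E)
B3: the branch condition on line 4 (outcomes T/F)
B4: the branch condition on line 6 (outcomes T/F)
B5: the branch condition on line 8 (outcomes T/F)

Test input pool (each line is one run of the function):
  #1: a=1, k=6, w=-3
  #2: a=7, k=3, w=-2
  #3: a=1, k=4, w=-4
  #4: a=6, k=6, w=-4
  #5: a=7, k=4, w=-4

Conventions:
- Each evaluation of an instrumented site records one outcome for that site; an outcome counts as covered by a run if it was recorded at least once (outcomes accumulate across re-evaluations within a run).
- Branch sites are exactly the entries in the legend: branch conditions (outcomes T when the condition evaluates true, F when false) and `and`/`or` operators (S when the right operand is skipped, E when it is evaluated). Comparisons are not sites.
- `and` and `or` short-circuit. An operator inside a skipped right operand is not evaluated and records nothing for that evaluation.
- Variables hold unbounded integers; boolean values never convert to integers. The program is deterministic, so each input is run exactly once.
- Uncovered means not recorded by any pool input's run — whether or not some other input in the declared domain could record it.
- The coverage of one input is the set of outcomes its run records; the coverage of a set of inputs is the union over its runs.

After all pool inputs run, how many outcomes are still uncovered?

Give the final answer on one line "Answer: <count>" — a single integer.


input #1, a=1, k=6, w=-3: outcomes B1=T, B2=S, B3=T
input #2, a=7, k=3, w=-2: outcomes B1=T, B2=S, B3=F
input #3, a=1, k=4, w=-4: outcomes B1=F, B2=E, B4=F, B5=T
input #4, a=6, k=6, w=-4: outcomes B1=T, B2=S, B3=T
input #5, a=7, k=4, w=-4: outcomes B1=T, B2=S, B3=F
union over the pool: B1=T, B1=F, B2=S, B2=E, B3=T, B3=F, B4=F, B5=T
uncovered (2 of 10): B4=T, B5=F
Answer: 2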